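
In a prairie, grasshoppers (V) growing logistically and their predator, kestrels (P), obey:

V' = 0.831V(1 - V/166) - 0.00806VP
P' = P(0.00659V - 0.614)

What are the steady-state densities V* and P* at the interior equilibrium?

V* ≈ 93.2, P* ≈ 45.2

From dP/dt = 0 with P > 0: 0.00659V* = 0.614, so V* = 93.2.
Substitute into dV/dt = 0: 0.831(1 - 93.2/166) = 0.00806P*.
The bracket is 0.439, giving P* = 0.365/0.00806 = 45.2.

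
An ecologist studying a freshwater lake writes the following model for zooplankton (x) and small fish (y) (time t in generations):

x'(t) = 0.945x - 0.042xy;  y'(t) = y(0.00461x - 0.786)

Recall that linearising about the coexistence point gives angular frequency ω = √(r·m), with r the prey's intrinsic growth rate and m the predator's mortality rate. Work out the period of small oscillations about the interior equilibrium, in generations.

Here r = 0.945 and m = 0.786, so r·m = 0.743.
ω = √0.743 = 0.862 per generation, hence T = 2π/ω ≈ 7.29 generations.

T ≈ 7.29 generations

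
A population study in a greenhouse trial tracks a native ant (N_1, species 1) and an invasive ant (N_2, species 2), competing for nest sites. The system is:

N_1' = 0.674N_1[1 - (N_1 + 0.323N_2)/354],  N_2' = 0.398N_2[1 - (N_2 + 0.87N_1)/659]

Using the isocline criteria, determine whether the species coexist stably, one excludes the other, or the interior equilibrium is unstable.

stable coexistence

Compare the nullcline intercepts: K1/α12 = 354/0.323 = 1100 > K2 = 659; K2/α21 = 659/0.87 = 757 > K1 = 354.
Since both inequalities hold, each species can invade when rare, so the interior equilibrium is stable.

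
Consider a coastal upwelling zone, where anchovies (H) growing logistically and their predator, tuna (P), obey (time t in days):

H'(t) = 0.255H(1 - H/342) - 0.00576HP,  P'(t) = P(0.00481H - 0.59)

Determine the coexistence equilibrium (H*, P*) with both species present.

H* ≈ 123, P* ≈ 28.4

From dP/dt = 0 with P > 0: 0.00481H* = 0.59, so H* = 123.
Substitute into dH/dt = 0: 0.255(1 - 123/342) = 0.00576P*.
The bracket is 0.641, giving P* = 0.164/0.00576 = 28.4.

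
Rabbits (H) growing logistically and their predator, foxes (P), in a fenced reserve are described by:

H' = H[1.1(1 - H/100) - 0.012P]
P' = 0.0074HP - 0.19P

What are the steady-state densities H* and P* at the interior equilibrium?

From dP/dt = 0 with P > 0: 0.0074H* = 0.19, so H* = 25.7.
Substitute into dH/dt = 0: 1.1(1 - 25.7/100) = 0.012P*.
The bracket is 0.743, giving P* = 0.818/0.012 = 68.1.

H* ≈ 25.7, P* ≈ 68.1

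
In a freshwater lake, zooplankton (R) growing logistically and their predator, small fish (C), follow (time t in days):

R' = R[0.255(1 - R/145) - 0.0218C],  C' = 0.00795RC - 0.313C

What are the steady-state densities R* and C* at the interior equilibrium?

From dC/dt = 0 with C > 0: 0.00795R* = 0.313, so R* = 39.4.
Substitute into dR/dt = 0: 0.255(1 - 39.4/145) = 0.0218C*.
The bracket is 0.728, giving C* = 0.186/0.0218 = 8.52.

R* ≈ 39.4, C* ≈ 8.52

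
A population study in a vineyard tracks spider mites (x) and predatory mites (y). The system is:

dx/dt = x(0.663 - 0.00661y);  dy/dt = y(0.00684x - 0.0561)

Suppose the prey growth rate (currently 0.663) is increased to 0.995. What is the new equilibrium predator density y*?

y* ≈ 151

At the interior fixed point, setting dx/dt = 0 with x > 0 fixes y* = (prey growth rate)/(xy coefficient) — independent of the other coefficients.
With the change, y* = 0.995/0.00661 = 151; it rises from 100.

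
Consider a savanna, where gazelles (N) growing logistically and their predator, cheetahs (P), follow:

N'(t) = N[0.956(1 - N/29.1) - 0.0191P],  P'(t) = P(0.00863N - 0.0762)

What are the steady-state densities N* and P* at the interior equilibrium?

N* ≈ 8.83, P* ≈ 34.9

From dP/dt = 0 with P > 0: 0.00863N* = 0.0762, so N* = 8.83.
Substitute into dN/dt = 0: 0.956(1 - 8.83/29.1) = 0.0191P*.
The bracket is 0.697, giving P* = 0.666/0.0191 = 34.9.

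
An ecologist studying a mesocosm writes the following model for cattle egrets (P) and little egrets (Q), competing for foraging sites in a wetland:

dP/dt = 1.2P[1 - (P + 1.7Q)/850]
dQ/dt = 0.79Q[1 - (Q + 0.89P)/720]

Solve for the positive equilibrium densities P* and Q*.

P* ≈ 729, Q* ≈ 71.2

Setting both brackets to zero gives the nullclines P + 1.7Q = 850 and 0.89P + Q = 720.
Substituting Q = 720 - 0.89P into the first: P(1 - 1.7·0.89) = 850 - 1.7·720.
So P* = -374/-0.513 = 729, and then Q* = 720 - 0.89·729 = 71.2.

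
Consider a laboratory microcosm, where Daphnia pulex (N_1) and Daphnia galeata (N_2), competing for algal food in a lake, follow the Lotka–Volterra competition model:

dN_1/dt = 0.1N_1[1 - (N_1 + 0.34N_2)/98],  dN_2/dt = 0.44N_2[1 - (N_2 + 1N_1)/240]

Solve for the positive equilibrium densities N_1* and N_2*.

Setting both brackets to zero gives the nullclines N_1 + 0.34N_2 = 98 and 1N_1 + N_2 = 240.
Substituting N_2 = 240 - 1N_1 into the first: N_1(1 - 0.34·1) = 98 - 0.34·240.
So N_1* = 16.4/0.66 = 24.8, and then N_2* = 240 - 1·24.8 = 215.

N_1* ≈ 24.8, N_2* ≈ 215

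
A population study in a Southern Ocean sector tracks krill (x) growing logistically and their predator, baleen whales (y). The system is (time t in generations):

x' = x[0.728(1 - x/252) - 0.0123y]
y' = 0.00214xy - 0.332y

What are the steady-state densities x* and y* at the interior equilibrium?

From dy/dt = 0 with y > 0: 0.00214x* = 0.332, so x* = 155.
Substitute into dx/dt = 0: 0.728(1 - 155/252) = 0.0123y*.
The bracket is 0.384, giving y* = 0.28/0.0123 = 22.7.

x* ≈ 155, y* ≈ 22.7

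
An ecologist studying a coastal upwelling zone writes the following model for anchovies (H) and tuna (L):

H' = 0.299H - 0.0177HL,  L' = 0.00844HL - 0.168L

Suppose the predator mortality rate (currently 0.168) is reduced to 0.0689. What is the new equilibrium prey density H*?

At the interior fixed point, setting dL/dt = 0 with L > 0 fixes H* = (predator death rate)/(HL coefficient) — independent of the other coefficients.
With the change, H* = 0.0689/0.00844 = 8.16; it falls from 19.9.

H* ≈ 8.16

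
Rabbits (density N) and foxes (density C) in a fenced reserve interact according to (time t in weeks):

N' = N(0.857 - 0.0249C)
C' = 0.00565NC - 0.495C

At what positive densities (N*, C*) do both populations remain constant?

Set dC/dt = 0 with C > 0: 0.00565N - 0.495 = 0, so N* = 0.495/0.00565 = 87.6.
Set dN/dt = 0 with N > 0: 0.857 - 0.0249C = 0, so C* = 0.857/0.0249 = 34.4.

N* ≈ 87.6, C* ≈ 34.4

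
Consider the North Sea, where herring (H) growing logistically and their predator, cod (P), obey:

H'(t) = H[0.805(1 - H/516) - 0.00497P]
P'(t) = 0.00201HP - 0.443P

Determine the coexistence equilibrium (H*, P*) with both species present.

From dP/dt = 0 with P > 0: 0.00201H* = 0.443, so H* = 220.
Substitute into dH/dt = 0: 0.805(1 - 220/516) = 0.00497P*.
The bracket is 0.573, giving P* = 0.461/0.00497 = 92.8.

H* ≈ 220, P* ≈ 92.8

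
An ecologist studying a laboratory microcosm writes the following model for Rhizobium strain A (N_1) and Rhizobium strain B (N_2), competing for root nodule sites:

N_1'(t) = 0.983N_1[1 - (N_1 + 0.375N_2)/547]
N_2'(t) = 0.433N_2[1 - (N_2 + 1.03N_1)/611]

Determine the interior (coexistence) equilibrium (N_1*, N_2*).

Setting both brackets to zero gives the nullclines N_1 + 0.375N_2 = 547 and 1.03N_1 + N_2 = 611.
Substituting N_2 = 611 - 1.03N_1 into the first: N_1(1 - 0.375·1.03) = 547 - 0.375·611.
So N_1* = 318/0.614 = 518, and then N_2* = 611 - 1.03·518 = 77.5.

N_1* ≈ 518, N_2* ≈ 77.5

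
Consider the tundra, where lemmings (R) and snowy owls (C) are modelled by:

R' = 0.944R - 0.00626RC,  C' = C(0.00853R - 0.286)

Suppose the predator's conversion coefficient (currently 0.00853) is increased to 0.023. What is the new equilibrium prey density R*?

R* ≈ 12.4

At the interior fixed point, setting dC/dt = 0 with C > 0 fixes R* = (predator death rate)/(RC coefficient) — independent of the other coefficients.
With the change, R* = 0.286/0.023 = 12.4; it falls from 33.5.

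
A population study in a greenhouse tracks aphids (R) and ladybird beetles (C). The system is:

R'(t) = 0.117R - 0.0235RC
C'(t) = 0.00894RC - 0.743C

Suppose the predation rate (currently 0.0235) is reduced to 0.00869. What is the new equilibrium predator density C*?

At the interior fixed point, setting dR/dt = 0 with R > 0 fixes C* = (prey growth rate)/(RC coefficient) — independent of the other coefficients.
With the change, C* = 0.117/0.00869 = 13.5; it rises from 4.98.

C* ≈ 13.5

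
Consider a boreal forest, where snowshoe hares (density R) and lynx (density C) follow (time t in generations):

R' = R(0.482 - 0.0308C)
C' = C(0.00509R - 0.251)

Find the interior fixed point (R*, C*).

Set dC/dt = 0 with C > 0: 0.00509R - 0.251 = 0, so R* = 0.251/0.00509 = 49.3.
Set dR/dt = 0 with R > 0: 0.482 - 0.0308C = 0, so C* = 0.482/0.0308 = 15.6.

R* ≈ 49.3, C* ≈ 15.6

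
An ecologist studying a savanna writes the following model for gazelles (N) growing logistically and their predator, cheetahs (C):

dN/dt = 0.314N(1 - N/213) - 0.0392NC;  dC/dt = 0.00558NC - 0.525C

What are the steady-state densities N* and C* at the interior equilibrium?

From dC/dt = 0 with C > 0: 0.00558N* = 0.525, so N* = 94.1.
Substitute into dN/dt = 0: 0.314(1 - 94.1/213) = 0.0392C*.
The bracket is 0.558, giving C* = 0.175/0.0392 = 4.47.

N* ≈ 94.1, C* ≈ 4.47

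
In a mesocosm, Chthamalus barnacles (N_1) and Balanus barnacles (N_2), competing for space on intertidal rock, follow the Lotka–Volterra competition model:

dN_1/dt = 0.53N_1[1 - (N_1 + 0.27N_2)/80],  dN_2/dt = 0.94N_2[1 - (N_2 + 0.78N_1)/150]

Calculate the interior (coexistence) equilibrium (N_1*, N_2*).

N_1* ≈ 50, N_2* ≈ 111

Setting both brackets to zero gives the nullclines N_1 + 0.27N_2 = 80 and 0.78N_1 + N_2 = 150.
Substituting N_2 = 150 - 0.78N_1 into the first: N_1(1 - 0.27·0.78) = 80 - 0.27·150.
So N_1* = 39.5/0.789 = 50, and then N_2* = 150 - 0.78·50 = 111.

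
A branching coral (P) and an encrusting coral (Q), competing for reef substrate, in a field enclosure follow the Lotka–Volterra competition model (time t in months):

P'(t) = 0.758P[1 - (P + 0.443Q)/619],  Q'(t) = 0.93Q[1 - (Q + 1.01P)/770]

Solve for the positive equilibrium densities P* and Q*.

Setting both brackets to zero gives the nullclines P + 0.443Q = 619 and 1.01P + Q = 770.
Substituting Q = 770 - 1.01P into the first: P(1 - 0.443·1.01) = 619 - 0.443·770.
So P* = 278/0.553 = 503, and then Q* = 770 - 1.01·503 = 262.

P* ≈ 503, Q* ≈ 262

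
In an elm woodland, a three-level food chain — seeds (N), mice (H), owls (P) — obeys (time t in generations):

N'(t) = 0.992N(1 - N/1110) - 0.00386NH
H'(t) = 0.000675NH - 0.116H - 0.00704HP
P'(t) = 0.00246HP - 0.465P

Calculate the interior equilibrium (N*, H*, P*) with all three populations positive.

From dP/dt = 0: 0.00246H* = 0.465, so H* = 189.
From dN/dt = 0: 0.992(1 - N*/1110) = 0.00386·189, giving N* = 1110·(1 - 0.736) = 294.
From dH/dt = 0: 0.000675·294 - 0.116 = 0.00704P*, so P* = 0.0822/0.00704 = 11.7.

N* ≈ 294, H* ≈ 189, P* ≈ 11.7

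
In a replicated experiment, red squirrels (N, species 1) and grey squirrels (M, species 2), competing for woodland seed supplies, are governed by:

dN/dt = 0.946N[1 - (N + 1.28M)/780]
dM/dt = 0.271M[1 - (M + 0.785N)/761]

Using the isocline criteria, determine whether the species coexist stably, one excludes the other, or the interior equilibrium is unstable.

Compare the nullcline intercepts: K1/α12 = 780/1.28 = 609 < K2 = 761; K2/α21 = 761/0.785 = 969 > K1 = 780.
Since the inequalities point opposite ways, species 2 can invade but species 1 cannot.

species 2 excludes species 1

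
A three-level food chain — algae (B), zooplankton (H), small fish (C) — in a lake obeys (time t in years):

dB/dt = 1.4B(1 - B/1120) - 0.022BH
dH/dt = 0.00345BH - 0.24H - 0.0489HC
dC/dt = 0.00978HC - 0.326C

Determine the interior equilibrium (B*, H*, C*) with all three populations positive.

From dC/dt = 0: 0.00978H* = 0.326, so H* = 33.3.
From dB/dt = 0: 1.4(1 - B*/1120) = 0.022·33.3, giving B* = 1120·(1 - 0.524) = 533.
From dH/dt = 0: 0.00345·533 - 0.24 = 0.0489C*, so C* = 1.6/0.0489 = 32.7.

B* ≈ 533, H* ≈ 33.3, C* ≈ 32.7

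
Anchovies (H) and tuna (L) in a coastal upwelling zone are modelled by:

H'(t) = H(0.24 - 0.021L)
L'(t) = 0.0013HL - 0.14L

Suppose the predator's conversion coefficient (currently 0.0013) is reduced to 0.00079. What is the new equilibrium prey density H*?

At the interior fixed point, setting dL/dt = 0 with L > 0 fixes H* = (predator death rate)/(HL coefficient) — independent of the other coefficients.
With the change, H* = 0.14/0.00079 = 177; it rises from 108.

H* ≈ 177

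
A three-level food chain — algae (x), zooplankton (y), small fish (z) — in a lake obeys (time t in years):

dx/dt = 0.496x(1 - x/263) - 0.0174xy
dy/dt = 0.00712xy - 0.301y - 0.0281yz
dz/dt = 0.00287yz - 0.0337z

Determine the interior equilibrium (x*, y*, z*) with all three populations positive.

From dz/dt = 0: 0.00287y* = 0.0337, so y* = 11.7.
From dx/dt = 0: 0.496(1 - x*/263) = 0.0174·11.7, giving x* = 263·(1 - 0.412) = 155.
From dy/dt = 0: 0.00712·155 - 0.301 = 0.0281z*, so z* = 0.8/0.0281 = 28.5.

x* ≈ 155, y* ≈ 11.7, z* ≈ 28.5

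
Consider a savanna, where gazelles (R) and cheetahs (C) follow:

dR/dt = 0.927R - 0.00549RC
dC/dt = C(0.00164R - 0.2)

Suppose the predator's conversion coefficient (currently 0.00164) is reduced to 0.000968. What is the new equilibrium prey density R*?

At the interior fixed point, setting dC/dt = 0 with C > 0 fixes R* = (predator death rate)/(RC coefficient) — independent of the other coefficients.
With the change, R* = 0.2/0.000968 = 207; it rises from 122.

R* ≈ 207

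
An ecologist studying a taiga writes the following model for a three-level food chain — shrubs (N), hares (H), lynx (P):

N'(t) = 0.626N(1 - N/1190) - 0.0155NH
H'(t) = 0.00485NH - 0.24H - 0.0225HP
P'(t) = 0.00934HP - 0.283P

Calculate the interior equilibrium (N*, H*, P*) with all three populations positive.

N* ≈ 297, H* ≈ 30.3, P* ≈ 53.4

From dP/dt = 0: 0.00934H* = 0.283, so H* = 30.3.
From dN/dt = 0: 0.626(1 - N*/1190) = 0.0155·30.3, giving N* = 1190·(1 - 0.75) = 297.
From dH/dt = 0: 0.00485·297 - 0.24 = 0.0225P*, so P* = 1.2/0.0225 = 53.4.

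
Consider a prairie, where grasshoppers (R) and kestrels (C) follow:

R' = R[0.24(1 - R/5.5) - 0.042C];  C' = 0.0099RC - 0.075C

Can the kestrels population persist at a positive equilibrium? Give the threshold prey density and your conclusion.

Threshold R = 7.58; K < 7.58, so no, the predator goes extinct.

The predator equation gives dC/dt > 0 only when R > 0.075/0.0099 = 7.58.
Without the predator, R → K = 5.5. Since 5.5 < 7.58, the predator cannot invade.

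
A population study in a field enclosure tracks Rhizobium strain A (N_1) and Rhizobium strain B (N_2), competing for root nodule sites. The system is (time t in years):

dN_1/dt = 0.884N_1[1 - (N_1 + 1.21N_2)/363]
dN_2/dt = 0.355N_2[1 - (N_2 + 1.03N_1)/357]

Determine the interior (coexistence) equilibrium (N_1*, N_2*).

N_1* ≈ 280, N_2* ≈ 68.6

Setting both brackets to zero gives the nullclines N_1 + 1.21N_2 = 363 and 1.03N_1 + N_2 = 357.
Substituting N_2 = 357 - 1.03N_1 into the first: N_1(1 - 1.21·1.03) = 363 - 1.21·357.
So N_1* = -69/-0.246 = 280, and then N_2* = 357 - 1.03·280 = 68.6.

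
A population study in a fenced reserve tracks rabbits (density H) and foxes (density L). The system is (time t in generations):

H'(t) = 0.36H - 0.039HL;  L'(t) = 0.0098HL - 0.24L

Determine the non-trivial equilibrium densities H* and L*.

Set dL/dt = 0 with L > 0: 0.0098H - 0.24 = 0, so H* = 0.24/0.0098 = 24.5.
Set dH/dt = 0 with H > 0: 0.36 - 0.039L = 0, so L* = 0.36/0.039 = 9.23.

H* ≈ 24.5, L* ≈ 9.23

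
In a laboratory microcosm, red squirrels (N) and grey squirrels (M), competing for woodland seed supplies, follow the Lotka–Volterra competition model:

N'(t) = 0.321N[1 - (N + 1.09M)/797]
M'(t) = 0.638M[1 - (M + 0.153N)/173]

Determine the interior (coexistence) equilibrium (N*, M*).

N* ≈ 730, M* ≈ 61.3

Setting both brackets to zero gives the nullclines N + 1.09M = 797 and 0.153N + M = 173.
Substituting M = 173 - 0.153N into the first: N(1 - 1.09·0.153) = 797 - 1.09·173.
So N* = 608/0.833 = 730, and then M* = 173 - 0.153·730 = 61.3.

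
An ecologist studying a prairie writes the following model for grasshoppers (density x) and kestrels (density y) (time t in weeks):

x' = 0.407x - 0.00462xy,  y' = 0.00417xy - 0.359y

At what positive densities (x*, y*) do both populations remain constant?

x* ≈ 86.1, y* ≈ 88.1

Set dy/dt = 0 with y > 0: 0.00417x - 0.359 = 0, so x* = 0.359/0.00417 = 86.1.
Set dx/dt = 0 with x > 0: 0.407 - 0.00462y = 0, so y* = 0.407/0.00462 = 88.1.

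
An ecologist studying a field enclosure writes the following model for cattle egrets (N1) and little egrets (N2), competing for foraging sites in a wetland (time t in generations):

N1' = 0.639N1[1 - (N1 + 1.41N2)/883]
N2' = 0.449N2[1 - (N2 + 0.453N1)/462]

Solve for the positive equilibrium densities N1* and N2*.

Setting both brackets to zero gives the nullclines N1 + 1.41N2 = 883 and 0.453N1 + N2 = 462.
Substituting N2 = 462 - 0.453N1 into the first: N1(1 - 1.41·0.453) = 883 - 1.41·462.
So N1* = 232/0.361 = 641, and then N2* = 462 - 0.453·641 = 172.

N1* ≈ 641, N2* ≈ 172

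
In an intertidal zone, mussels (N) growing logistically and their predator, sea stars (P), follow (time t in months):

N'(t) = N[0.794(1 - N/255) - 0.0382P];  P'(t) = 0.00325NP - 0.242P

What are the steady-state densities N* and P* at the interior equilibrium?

N* ≈ 74.5, P* ≈ 14.7

From dP/dt = 0 with P > 0: 0.00325N* = 0.242, so N* = 74.5.
Substitute into dN/dt = 0: 0.794(1 - 74.5/255) = 0.0382P*.
The bracket is 0.708, giving P* = 0.562/0.0382 = 14.7.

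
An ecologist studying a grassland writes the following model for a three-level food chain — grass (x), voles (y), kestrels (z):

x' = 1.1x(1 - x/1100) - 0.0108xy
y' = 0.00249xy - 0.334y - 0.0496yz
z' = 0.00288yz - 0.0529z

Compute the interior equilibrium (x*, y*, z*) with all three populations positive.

x* ≈ 902, y* ≈ 18.4, z* ≈ 38.5

From dz/dt = 0: 0.00288y* = 0.0529, so y* = 18.4.
From dx/dt = 0: 1.1(1 - x*/1100) = 0.0108·18.4, giving x* = 1100·(1 - 0.18) = 902.
From dy/dt = 0: 0.00249·902 - 0.334 = 0.0496z*, so z* = 1.91/0.0496 = 38.5.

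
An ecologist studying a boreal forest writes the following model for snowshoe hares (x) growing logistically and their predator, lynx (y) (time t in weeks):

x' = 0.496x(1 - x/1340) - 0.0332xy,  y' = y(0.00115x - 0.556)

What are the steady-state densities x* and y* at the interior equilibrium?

x* ≈ 483, y* ≈ 9.55

From dy/dt = 0 with y > 0: 0.00115x* = 0.556, so x* = 483.
Substitute into dx/dt = 0: 0.496(1 - 483/1340) = 0.0332y*.
The bracket is 0.639, giving y* = 0.317/0.0332 = 9.55.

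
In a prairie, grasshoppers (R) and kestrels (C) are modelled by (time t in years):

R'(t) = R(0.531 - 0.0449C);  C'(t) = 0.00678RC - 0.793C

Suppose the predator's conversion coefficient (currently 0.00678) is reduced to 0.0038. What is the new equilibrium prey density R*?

At the interior fixed point, setting dC/dt = 0 with C > 0 fixes R* = (predator death rate)/(RC coefficient) — independent of the other coefficients.
With the change, R* = 0.793/0.0038 = 209; it rises from 117.

R* ≈ 209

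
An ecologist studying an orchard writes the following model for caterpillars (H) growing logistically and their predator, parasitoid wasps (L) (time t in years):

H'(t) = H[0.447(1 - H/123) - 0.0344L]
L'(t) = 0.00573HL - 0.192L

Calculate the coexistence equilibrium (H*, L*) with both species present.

From dL/dt = 0 with L > 0: 0.00573H* = 0.192, so H* = 33.5.
Substitute into dH/dt = 0: 0.447(1 - 33.5/123) = 0.0344L*.
The bracket is 0.728, giving L* = 0.325/0.0344 = 9.45.

H* ≈ 33.5, L* ≈ 9.45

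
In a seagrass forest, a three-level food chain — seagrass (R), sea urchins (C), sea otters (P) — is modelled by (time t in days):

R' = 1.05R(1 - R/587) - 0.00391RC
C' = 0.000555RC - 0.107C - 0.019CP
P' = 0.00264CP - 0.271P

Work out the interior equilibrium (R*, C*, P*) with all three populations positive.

From dP/dt = 0: 0.00264C* = 0.271, so C* = 103.
From dR/dt = 0: 1.05(1 - R*/587) = 0.00391·103, giving R* = 587·(1 - 0.382) = 363.
From dC/dt = 0: 0.000555·363 - 0.107 = 0.019P*, so P* = 0.0943/0.019 = 4.96.

R* ≈ 363, C* ≈ 103, P* ≈ 4.96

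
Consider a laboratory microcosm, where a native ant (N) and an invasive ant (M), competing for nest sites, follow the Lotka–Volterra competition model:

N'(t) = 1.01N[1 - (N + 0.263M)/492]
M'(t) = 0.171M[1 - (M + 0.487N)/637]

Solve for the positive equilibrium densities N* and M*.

Setting both brackets to zero gives the nullclines N + 0.263M = 492 and 0.487N + M = 637.
Substituting M = 637 - 0.487N into the first: N(1 - 0.263·0.487) = 492 - 0.263·637.
So N* = 324/0.872 = 372, and then M* = 637 - 0.487·372 = 456.

N* ≈ 372, M* ≈ 456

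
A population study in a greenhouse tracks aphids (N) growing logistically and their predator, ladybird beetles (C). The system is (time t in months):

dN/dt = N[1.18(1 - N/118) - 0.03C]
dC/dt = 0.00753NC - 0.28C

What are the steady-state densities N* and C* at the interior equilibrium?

From dC/dt = 0 with C > 0: 0.00753N* = 0.28, so N* = 37.2.
Substitute into dN/dt = 0: 1.18(1 - 37.2/118) = 0.03C*.
The bracket is 0.685, giving C* = 0.808/0.03 = 26.9.

N* ≈ 37.2, C* ≈ 26.9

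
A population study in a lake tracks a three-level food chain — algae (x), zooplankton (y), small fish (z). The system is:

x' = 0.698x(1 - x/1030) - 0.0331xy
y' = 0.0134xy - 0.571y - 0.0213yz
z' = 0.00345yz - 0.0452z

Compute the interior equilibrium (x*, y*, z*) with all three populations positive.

x* ≈ 390, y* ≈ 13.1, z* ≈ 219

From dz/dt = 0: 0.00345y* = 0.0452, so y* = 13.1.
From dx/dt = 0: 0.698(1 - x*/1030) = 0.0331·13.1, giving x* = 1030·(1 - 0.621) = 390.
From dy/dt = 0: 0.0134·390 - 0.571 = 0.0213z*, so z* = 4.66/0.0213 = 219.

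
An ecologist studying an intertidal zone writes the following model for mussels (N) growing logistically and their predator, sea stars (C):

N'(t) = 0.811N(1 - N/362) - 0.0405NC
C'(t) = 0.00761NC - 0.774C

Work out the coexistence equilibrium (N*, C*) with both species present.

N* ≈ 102, C* ≈ 14.4

From dC/dt = 0 with C > 0: 0.00761N* = 0.774, so N* = 102.
Substitute into dN/dt = 0: 0.811(1 - 102/362) = 0.0405C*.
The bracket is 0.719, giving C* = 0.583/0.0405 = 14.4.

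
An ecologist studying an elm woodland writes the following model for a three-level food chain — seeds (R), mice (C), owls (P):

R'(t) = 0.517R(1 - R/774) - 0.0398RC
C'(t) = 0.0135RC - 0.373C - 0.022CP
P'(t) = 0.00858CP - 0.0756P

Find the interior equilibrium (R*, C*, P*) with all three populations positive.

R* ≈ 249, C* ≈ 8.81, P* ≈ 136

From dP/dt = 0: 0.00858C* = 0.0756, so C* = 8.81.
From dR/dt = 0: 0.517(1 - R*/774) = 0.0398·8.81, giving R* = 774·(1 - 0.678) = 249.
From dC/dt = 0: 0.0135·249 - 0.373 = 0.022P*, so P* = 2.99/0.022 = 136.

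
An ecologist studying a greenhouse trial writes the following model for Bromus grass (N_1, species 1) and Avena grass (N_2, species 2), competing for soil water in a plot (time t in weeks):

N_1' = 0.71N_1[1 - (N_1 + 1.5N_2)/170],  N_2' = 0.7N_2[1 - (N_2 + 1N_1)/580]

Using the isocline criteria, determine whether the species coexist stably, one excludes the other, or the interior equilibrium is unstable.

species 2 excludes species 1

Compare the nullcline intercepts: K1/α12 = 170/1.5 = 113 < K2 = 580; K2/α21 = 580/1 = 580 > K1 = 170.
Since the inequalities point opposite ways, species 2 can invade but species 1 cannot.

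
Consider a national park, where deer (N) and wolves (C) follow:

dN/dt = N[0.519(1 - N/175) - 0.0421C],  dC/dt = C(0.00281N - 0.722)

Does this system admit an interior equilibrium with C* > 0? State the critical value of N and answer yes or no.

Threshold N = 257; K < 257, so no, the predator goes extinct.

The predator equation gives dC/dt > 0 only when N > 0.722/0.00281 = 257.
Without the predator, N → K = 175. Since 175 < 257, the predator cannot invade.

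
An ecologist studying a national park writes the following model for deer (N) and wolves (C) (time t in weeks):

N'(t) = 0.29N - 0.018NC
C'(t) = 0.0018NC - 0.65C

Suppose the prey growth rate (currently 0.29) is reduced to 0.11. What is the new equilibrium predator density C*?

At the interior fixed point, setting dN/dt = 0 with N > 0 fixes C* = (prey growth rate)/(NC coefficient) — independent of the other coefficients.
With the change, C* = 0.11/0.018 = 6.11; it falls from 16.1.

C* ≈ 6.11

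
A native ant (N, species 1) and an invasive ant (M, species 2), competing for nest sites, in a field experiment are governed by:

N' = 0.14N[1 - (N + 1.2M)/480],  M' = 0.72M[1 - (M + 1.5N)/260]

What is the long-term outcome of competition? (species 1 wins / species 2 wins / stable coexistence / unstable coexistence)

Compare the nullcline intercepts: K1/α12 = 480/1.2 = 400 > K2 = 260; K2/α21 = 260/1.5 = 173 < K1 = 480.
Since the inequalities point opposite ways, species 1 can invade but species 2 cannot.

species 1 excludes species 2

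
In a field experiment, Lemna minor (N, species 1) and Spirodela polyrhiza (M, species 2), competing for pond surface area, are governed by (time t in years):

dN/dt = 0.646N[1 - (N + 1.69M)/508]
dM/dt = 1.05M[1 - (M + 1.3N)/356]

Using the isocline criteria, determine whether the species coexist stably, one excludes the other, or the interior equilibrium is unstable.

Compare the nullcline intercepts: K1/α12 = 508/1.69 = 301 < K2 = 356; K2/α21 = 356/1.3 = 274 < K1 = 508.
Since both are reversed, neither can invade when rare; the interior point is a saddle.

unstable coexistence (outcome depends on initial conditions)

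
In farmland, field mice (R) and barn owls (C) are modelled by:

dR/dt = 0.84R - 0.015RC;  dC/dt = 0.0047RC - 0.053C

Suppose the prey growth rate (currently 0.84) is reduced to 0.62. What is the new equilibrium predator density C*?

C* ≈ 41.3

At the interior fixed point, setting dR/dt = 0 with R > 0 fixes C* = (prey growth rate)/(RC coefficient) — independent of the other coefficients.
With the change, C* = 0.62/0.015 = 41.3; it falls from 56.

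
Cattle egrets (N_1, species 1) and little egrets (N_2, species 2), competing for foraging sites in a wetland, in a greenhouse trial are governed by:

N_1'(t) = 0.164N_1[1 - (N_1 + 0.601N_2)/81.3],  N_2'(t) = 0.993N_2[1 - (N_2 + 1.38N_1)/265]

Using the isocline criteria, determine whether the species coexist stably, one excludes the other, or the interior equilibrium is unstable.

Compare the nullcline intercepts: K1/α12 = 81.3/0.601 = 135 < K2 = 265; K2/α21 = 265/1.38 = 192 > K1 = 81.3.
Since the inequalities point opposite ways, species 2 can invade but species 1 cannot.

species 2 excludes species 1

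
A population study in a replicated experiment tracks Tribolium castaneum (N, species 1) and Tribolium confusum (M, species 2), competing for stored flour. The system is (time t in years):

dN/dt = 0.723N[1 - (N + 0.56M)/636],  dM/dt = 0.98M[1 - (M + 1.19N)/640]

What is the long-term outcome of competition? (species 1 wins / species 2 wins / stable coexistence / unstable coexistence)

species 1 excludes species 2

Compare the nullcline intercepts: K1/α12 = 636/0.56 = 1140 > K2 = 640; K2/α21 = 640/1.19 = 538 < K1 = 636.
Since the inequalities point opposite ways, species 1 can invade but species 2 cannot.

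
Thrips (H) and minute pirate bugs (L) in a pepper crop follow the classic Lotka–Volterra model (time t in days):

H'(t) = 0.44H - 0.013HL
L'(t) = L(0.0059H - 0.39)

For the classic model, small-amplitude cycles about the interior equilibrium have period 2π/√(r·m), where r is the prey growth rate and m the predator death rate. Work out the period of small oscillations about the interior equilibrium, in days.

Here r = 0.44 and m = 0.39, so r·m = 0.172.
ω = √0.172 = 0.414 per day, hence T = 2π/ω ≈ 15.2 days.

T ≈ 15.2 days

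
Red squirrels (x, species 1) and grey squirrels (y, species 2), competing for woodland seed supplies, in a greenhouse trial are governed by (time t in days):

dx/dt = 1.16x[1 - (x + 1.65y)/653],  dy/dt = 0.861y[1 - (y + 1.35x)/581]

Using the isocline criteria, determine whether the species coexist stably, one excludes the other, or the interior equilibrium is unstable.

unstable coexistence (outcome depends on initial conditions)

Compare the nullcline intercepts: K1/α12 = 653/1.65 = 396 < K2 = 581; K2/α21 = 581/1.35 = 430 < K1 = 653.
Since both are reversed, neither can invade when rare; the interior point is a saddle.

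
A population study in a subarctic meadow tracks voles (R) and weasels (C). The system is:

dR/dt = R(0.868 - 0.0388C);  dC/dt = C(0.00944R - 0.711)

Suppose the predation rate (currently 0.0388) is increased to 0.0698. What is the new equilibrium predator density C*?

At the interior fixed point, setting dR/dt = 0 with R > 0 fixes C* = (prey growth rate)/(RC coefficient) — independent of the other coefficients.
With the change, C* = 0.868/0.0698 = 12.4; it falls from 22.4.

C* ≈ 12.4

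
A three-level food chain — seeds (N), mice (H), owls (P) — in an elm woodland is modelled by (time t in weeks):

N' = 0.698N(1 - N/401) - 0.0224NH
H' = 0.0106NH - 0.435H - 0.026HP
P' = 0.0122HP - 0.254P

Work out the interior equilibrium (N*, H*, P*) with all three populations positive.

From dP/dt = 0: 0.0122H* = 0.254, so H* = 20.8.
From dN/dt = 0: 0.698(1 - N*/401) = 0.0224·20.8, giving N* = 401·(1 - 0.668) = 133.
From dH/dt = 0: 0.0106·133 - 0.435 = 0.026P*, so P* = 0.976/0.026 = 37.5.

N* ≈ 133, H* ≈ 20.8, P* ≈ 37.5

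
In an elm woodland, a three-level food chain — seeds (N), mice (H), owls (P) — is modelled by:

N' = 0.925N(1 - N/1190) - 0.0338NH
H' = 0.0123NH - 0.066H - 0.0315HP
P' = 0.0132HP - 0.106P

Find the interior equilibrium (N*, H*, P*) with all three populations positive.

From dP/dt = 0: 0.0132H* = 0.106, so H* = 8.03.
From dN/dt = 0: 0.925(1 - N*/1190) = 0.0338·8.03, giving N* = 1190·(1 - 0.293) = 841.
From dH/dt = 0: 0.0123·841 - 0.066 = 0.0315P*, so P* = 10.3/0.0315 = 326.

N* ≈ 841, H* ≈ 8.03, P* ≈ 326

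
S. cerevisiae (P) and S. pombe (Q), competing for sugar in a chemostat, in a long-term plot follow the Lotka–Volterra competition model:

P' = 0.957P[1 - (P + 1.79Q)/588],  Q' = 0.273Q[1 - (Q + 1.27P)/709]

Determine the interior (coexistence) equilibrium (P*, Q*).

Setting both brackets to zero gives the nullclines P + 1.79Q = 588 and 1.27P + Q = 709.
Substituting Q = 709 - 1.27P into the first: P(1 - 1.79·1.27) = 588 - 1.79·709.
So P* = -681/-1.27 = 535, and then Q* = 709 - 1.27·535 = 29.7.

P* ≈ 535, Q* ≈ 29.7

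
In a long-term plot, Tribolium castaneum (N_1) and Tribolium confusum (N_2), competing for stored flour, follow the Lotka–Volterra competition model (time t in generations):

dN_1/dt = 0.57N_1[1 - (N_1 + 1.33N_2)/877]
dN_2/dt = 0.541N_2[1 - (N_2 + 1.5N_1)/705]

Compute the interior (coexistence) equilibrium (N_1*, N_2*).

Setting both brackets to zero gives the nullclines N_1 + 1.33N_2 = 877 and 1.5N_1 + N_2 = 705.
Substituting N_2 = 705 - 1.5N_1 into the first: N_1(1 - 1.33·1.5) = 877 - 1.33·705.
So N_1* = -60.7/-0.995 = 61, and then N_2* = 705 - 1.5·61 = 614.

N_1* ≈ 61, N_2* ≈ 614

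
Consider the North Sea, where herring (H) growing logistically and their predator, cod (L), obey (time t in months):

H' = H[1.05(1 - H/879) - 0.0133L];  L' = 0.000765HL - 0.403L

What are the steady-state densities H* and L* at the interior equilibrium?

H* ≈ 527, L* ≈ 31.6

From dL/dt = 0 with L > 0: 0.000765H* = 0.403, so H* = 527.
Substitute into dH/dt = 0: 1.05(1 - 527/879) = 0.0133L*.
The bracket is 0.401, giving L* = 0.421/0.0133 = 31.6.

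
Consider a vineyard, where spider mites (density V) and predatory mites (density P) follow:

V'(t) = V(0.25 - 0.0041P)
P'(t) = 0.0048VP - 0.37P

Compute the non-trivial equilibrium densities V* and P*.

V* ≈ 77.1, P* ≈ 61

Set dP/dt = 0 with P > 0: 0.0048V - 0.37 = 0, so V* = 0.37/0.0048 = 77.1.
Set dV/dt = 0 with V > 0: 0.25 - 0.0041P = 0, so P* = 0.25/0.0041 = 61.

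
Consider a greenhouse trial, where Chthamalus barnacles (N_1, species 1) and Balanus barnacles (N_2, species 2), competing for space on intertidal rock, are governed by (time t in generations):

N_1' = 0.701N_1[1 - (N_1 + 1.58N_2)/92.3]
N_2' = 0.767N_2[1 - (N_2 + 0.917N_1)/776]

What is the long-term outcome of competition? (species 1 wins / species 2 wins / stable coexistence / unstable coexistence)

Compare the nullcline intercepts: K1/α12 = 92.3/1.58 = 58.4 < K2 = 776; K2/α21 = 776/0.917 = 846 > K1 = 92.3.
Since the inequalities point opposite ways, species 2 can invade but species 1 cannot.

species 2 excludes species 1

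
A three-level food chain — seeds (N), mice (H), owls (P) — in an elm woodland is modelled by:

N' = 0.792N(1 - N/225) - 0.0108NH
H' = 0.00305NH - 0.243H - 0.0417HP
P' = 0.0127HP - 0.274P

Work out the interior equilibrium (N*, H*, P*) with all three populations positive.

N* ≈ 159, H* ≈ 21.6, P* ≈ 5.79

From dP/dt = 0: 0.0127H* = 0.274, so H* = 21.6.
From dN/dt = 0: 0.792(1 - N*/225) = 0.0108·21.6, giving N* = 225·(1 - 0.294) = 159.
From dH/dt = 0: 0.00305·159 - 0.243 = 0.0417P*, so P* = 0.241/0.0417 = 5.79.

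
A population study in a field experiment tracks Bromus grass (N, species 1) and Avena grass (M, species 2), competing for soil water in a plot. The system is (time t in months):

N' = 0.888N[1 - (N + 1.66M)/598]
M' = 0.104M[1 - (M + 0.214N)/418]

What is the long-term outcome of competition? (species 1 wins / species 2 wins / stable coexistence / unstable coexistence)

Compare the nullcline intercepts: K1/α12 = 598/1.66 = 360 < K2 = 418; K2/α21 = 418/0.214 = 1950 > K1 = 598.
Since the inequalities point opposite ways, species 2 can invade but species 1 cannot.

species 2 excludes species 1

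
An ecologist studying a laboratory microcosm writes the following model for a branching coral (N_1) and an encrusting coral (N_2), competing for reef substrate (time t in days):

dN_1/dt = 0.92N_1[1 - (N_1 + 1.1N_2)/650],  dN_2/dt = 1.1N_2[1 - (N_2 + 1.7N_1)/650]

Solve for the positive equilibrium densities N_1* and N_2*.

Setting both brackets to zero gives the nullclines N_1 + 1.1N_2 = 650 and 1.7N_1 + N_2 = 650.
Substituting N_2 = 650 - 1.7N_1 into the first: N_1(1 - 1.1·1.7) = 650 - 1.1·650.
So N_1* = -65/-0.87 = 74.7, and then N_2* = 650 - 1.7·74.7 = 523.

N_1* ≈ 74.7, N_2* ≈ 523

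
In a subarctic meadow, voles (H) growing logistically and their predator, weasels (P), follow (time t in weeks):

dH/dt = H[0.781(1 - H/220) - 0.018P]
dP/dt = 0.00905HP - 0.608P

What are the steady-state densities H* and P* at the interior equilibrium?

H* ≈ 67.2, P* ≈ 30.1

From dP/dt = 0 with P > 0: 0.00905H* = 0.608, so H* = 67.2.
Substitute into dH/dt = 0: 0.781(1 - 67.2/220) = 0.018P*.
The bracket is 0.695, giving P* = 0.543/0.018 = 30.1.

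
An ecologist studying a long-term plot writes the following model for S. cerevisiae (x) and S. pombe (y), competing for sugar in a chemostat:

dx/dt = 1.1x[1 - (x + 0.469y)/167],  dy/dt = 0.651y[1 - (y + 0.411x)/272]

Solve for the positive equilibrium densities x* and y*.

x* ≈ 48.8, y* ≈ 252

Setting both brackets to zero gives the nullclines x + 0.469y = 167 and 0.411x + y = 272.
Substituting y = 272 - 0.411x into the first: x(1 - 0.469·0.411) = 167 - 0.469·272.
So x* = 39.4/0.807 = 48.8, and then y* = 272 - 0.411·48.8 = 252.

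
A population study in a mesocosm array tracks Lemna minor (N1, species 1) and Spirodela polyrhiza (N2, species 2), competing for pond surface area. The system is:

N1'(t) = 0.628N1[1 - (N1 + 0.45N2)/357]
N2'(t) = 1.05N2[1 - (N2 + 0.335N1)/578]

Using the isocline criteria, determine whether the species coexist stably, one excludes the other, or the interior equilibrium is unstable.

stable coexistence

Compare the nullcline intercepts: K1/α12 = 357/0.45 = 793 > K2 = 578; K2/α21 = 578/0.335 = 1730 > K1 = 357.
Since both inequalities hold, each species can invade when rare, so the interior equilibrium is stable.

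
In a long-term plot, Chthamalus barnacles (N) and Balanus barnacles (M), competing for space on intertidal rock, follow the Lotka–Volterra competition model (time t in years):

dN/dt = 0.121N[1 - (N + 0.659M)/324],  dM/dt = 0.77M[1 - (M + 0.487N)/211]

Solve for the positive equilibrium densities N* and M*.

N* ≈ 272, M* ≈ 78.4

Setting both brackets to zero gives the nullclines N + 0.659M = 324 and 0.487N + M = 211.
Substituting M = 211 - 0.487N into the first: N(1 - 0.659·0.487) = 324 - 0.659·211.
So N* = 185/0.679 = 272, and then M* = 211 - 0.487·272 = 78.4.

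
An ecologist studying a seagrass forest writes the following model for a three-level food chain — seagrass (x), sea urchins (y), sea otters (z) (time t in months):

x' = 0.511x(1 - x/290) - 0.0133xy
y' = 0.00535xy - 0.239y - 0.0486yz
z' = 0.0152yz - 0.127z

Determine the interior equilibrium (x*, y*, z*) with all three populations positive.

x* ≈ 227, y* ≈ 8.36, z* ≈ 20.1

From dz/dt = 0: 0.0152y* = 0.127, so y* = 8.36.
From dx/dt = 0: 0.511(1 - x*/290) = 0.0133·8.36, giving x* = 290·(1 - 0.217) = 227.
From dy/dt = 0: 0.00535·227 - 0.239 = 0.0486z*, so z* = 0.975/0.0486 = 20.1.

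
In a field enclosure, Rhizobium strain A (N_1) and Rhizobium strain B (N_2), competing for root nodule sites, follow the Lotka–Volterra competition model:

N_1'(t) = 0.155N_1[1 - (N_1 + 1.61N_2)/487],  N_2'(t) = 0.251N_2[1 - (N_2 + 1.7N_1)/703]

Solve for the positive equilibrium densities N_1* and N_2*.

N_1* ≈ 371, N_2* ≈ 71.9

Setting both brackets to zero gives the nullclines N_1 + 1.61N_2 = 487 and 1.7N_1 + N_2 = 703.
Substituting N_2 = 703 - 1.7N_1 into the first: N_1(1 - 1.61·1.7) = 487 - 1.61·703.
So N_1* = -645/-1.74 = 371, and then N_2* = 703 - 1.7·371 = 71.9.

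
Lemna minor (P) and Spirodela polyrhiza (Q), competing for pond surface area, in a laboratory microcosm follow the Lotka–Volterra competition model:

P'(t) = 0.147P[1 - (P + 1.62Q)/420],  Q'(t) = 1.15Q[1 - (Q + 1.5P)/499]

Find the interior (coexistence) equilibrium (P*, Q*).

P* ≈ 272, Q* ≈ 91.6

Setting both brackets to zero gives the nullclines P + 1.62Q = 420 and 1.5P + Q = 499.
Substituting Q = 499 - 1.5P into the first: P(1 - 1.62·1.5) = 420 - 1.62·499.
So P* = -388/-1.43 = 272, and then Q* = 499 - 1.5·272 = 91.6.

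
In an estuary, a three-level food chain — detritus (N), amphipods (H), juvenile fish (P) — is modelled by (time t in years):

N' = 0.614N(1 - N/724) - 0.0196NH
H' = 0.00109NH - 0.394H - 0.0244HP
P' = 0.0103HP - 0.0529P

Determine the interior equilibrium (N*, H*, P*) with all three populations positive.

From dP/dt = 0: 0.0103H* = 0.0529, so H* = 5.14.
From dN/dt = 0: 0.614(1 - N*/724) = 0.0196·5.14, giving N* = 724·(1 - 0.164) = 605.
From dH/dt = 0: 0.00109·605 - 0.394 = 0.0244P*, so P* = 0.266/0.0244 = 10.9.

N* ≈ 605, H* ≈ 5.14, P* ≈ 10.9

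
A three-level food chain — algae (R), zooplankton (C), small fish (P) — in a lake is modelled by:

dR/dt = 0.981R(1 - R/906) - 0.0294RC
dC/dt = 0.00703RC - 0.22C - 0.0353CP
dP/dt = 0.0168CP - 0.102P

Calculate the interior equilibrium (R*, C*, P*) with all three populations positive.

R* ≈ 741, C* ≈ 6.07, P* ≈ 141

From dP/dt = 0: 0.0168C* = 0.102, so C* = 6.07.
From dR/dt = 0: 0.981(1 - R*/906) = 0.0294·6.07, giving R* = 906·(1 - 0.182) = 741.
From dC/dt = 0: 0.00703·741 - 0.22 = 0.0353P*, so P* = 4.99/0.0353 = 141.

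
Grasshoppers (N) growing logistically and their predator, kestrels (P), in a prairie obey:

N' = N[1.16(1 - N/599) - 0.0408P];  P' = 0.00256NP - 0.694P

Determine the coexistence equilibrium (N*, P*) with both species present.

From dP/dt = 0 with P > 0: 0.00256N* = 0.694, so N* = 271.
Substitute into dN/dt = 0: 1.16(1 - 271/599) = 0.0408P*.
The bracket is 0.547, giving P* = 0.635/0.0408 = 15.6.

N* ≈ 271, P* ≈ 15.6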